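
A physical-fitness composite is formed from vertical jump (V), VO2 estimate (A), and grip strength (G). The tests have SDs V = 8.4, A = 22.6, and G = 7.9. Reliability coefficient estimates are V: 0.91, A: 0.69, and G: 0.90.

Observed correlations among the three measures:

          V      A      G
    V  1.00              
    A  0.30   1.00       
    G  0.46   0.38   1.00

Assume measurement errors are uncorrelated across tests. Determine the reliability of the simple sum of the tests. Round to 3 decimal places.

Var(V+A+G) = 8.4² + 22.6² + 7.9² + 2·[8.4·22.6·0.30 + 8.4·7.9·0.46 + 22.6·7.9·0.38] = 643.73 + 310.646 = 954.376.
Under uncorrelated errors the observed covariances equal the true-score covariances, so only the own-variance terms attenuate.
True-score variance = [8.4²·0.91 + 22.6²·0.69 + 7.9²·0.90] + 310.646 = 472.803 + 310.646 = 783.449.
Reliability = 783.449 / 954.376 = 0.821.

0.821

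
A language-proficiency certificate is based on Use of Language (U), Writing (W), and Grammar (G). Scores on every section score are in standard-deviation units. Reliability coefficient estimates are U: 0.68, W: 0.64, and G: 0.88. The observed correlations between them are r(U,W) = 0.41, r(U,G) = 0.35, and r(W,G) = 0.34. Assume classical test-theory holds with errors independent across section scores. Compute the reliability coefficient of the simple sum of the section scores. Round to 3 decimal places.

0.846

Var(U+W+G) = 3 + 2·[0.41 + 0.35 + 0.34] = 3 + 2.2 = 5.2.
With uncorrelated errors the cross-covariances are all true-score covariance, so they carry over unchanged; only the diagonal terms shrink to ρᵢσᵢ².
True-score variance = [0.68 + 0.64 + 0.88] + 2.2 = 2.2 + 2.2 = 4.4.
Reliability = 4.4 / 5.2 = 0.846.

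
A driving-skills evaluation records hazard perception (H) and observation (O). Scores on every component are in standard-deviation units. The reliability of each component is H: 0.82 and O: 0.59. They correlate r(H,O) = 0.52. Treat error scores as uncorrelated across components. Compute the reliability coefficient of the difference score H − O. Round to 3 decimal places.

Var(H−O) = 1 + 1 − 2·0.52 = 2 − 1.04 = 0.96.
With uncorrelated errors the cross-covariances are all true-score covariance, so they carry over unchanged; only the diagonal terms shrink to ρᵢσᵢ².
True-score variance = [0.82 + 0.59] − 1.04 = 1.41 − 1.04 = 0.37.
Reliability = 0.37 / 0.96 = 0.385.

0.385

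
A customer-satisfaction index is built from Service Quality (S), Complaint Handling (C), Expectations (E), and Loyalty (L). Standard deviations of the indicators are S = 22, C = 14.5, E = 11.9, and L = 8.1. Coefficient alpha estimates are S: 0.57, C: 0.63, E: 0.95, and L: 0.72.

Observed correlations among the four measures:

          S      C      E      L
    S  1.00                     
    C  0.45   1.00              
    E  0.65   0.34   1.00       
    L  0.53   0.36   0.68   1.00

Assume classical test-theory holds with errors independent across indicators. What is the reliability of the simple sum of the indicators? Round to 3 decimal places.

Var(S+C+E+L) = 22² + 14.5² + 11.9² + 8.1² + 2·[22·14.5·0.45 + 22·11.9·0.65 + 22·8.1·0.53 + 14.5·11.9·0.34 + 14.5·8.1·0.36 + 11.9·8.1·0.68] = 901.47 + 1149.32 = 2050.79.
Because errors are independent across components, Cov(Tᵢ,Tⱼ) = Cov(Xᵢ,Xⱼ); the off-diagonal part of the true-score variance is the same as above.
True-score variance = [22²·0.57 + 14.5²·0.63 + 11.9²·0.95 + 8.1²·0.72] + 1149.32 = 590.106 + 1149.32 = 1739.43.
Reliability = 1739.43 / 2050.79 = 0.848.

0.848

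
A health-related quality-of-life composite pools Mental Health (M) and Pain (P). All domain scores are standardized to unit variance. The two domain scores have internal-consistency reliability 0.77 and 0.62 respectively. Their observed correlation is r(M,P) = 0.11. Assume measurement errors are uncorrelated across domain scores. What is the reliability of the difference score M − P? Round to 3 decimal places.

Var(M−P) = 1 + 1 − 2·0.11 = 2 − 0.22 = 1.78.
Under uncorrelated errors the observed covariances equal the true-score covariances, so only the own-variance terms attenuate.
True-score variance = [0.77 + 0.62] − 0.22 = 1.39 − 0.22 = 1.17.
Reliability = 1.17 / 1.78 = 0.657.

0.657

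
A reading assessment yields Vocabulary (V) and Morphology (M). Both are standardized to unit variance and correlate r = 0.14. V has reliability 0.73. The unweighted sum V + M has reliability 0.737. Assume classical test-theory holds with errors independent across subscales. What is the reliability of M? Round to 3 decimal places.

0.670

Var(V+M) = 2 + 2·0.14 = 2.280.
True-score variance = ρ_V + ρ_M + 2·0.14, so 0.737 = (0.73 + ρ_M + 0.28) / 2.280.
ρ_M = 0.737·2.280 − 0.73 − 0.28 = 0.670.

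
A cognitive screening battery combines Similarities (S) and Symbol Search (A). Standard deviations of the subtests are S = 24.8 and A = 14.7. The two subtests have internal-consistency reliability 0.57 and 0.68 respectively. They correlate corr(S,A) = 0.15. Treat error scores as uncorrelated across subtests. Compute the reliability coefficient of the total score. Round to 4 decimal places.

Var(S+A) = 24.8² + 14.7² + 2·[24.8·14.7·0.15] = 831.13 + 109.368 = 940.498.
Under uncorrelated errors the observed covariances equal the true-score covariances, so only the own-variance terms attenuate.
True-score variance = [24.8²·0.57 + 14.7²·0.68] + 109.368 = 497.514 + 109.368 = 606.882.
Reliability = 606.882 / 940.498 = 0.6453.

0.6453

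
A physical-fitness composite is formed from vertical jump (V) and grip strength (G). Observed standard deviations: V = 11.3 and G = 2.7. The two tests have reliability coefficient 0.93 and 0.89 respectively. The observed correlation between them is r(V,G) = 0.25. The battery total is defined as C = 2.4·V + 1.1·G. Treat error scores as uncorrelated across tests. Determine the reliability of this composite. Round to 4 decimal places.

0.9331

Var(C) = 2.4²·11.3² + 1.1²·2.7² + 2·[2.64·11.3·2.7·0.25] = 744.315 + 40.2732 = 784.589.
Under uncorrelated errors the observed covariances equal the true-score covariances, so only the own-variance terms attenuate.
True-score variance = [2.4²·11.3²·0.93 + 1.1²·2.7²·0.89] + 40.2732 = 691.86 + 40.2732 = 732.134.
Reliability = 732.134 / 784.589 = 0.9331.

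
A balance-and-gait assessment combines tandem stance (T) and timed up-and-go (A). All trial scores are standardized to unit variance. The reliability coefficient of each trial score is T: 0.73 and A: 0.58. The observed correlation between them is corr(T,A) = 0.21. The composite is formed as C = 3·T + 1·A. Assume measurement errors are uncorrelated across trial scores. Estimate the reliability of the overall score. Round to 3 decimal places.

Var(C) = 3² + 1 + 2·[3·0.21] = 10 + 1.26 = 11.26.
Because errors are independent across components, Cov(Tᵢ,Tⱼ) = Cov(Xᵢ,Xⱼ); the off-diagonal part of the true-score variance is the same as above.
True-score variance = [3²·0.73 + 0.58] + 1.26 = 7.15 + 1.26 = 8.41.
Reliability = 8.41 / 11.26 = 0.747.

0.747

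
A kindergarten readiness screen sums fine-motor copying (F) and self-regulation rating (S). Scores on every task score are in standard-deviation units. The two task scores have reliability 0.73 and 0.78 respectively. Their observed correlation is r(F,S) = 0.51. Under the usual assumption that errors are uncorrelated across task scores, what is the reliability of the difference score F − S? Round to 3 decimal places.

Var(F−S) = 1 + 1 − 2·0.51 = 2 − 1.02 = 0.98.
With uncorrelated errors the cross-covariances are all true-score covariance, so they carry over unchanged; only the diagonal terms shrink to ρᵢσᵢ².
True-score variance = [0.73 + 0.78] − 1.02 = 1.51 − 1.02 = 0.49.
Reliability = 0.49 / 0.98 = 0.500.

0.500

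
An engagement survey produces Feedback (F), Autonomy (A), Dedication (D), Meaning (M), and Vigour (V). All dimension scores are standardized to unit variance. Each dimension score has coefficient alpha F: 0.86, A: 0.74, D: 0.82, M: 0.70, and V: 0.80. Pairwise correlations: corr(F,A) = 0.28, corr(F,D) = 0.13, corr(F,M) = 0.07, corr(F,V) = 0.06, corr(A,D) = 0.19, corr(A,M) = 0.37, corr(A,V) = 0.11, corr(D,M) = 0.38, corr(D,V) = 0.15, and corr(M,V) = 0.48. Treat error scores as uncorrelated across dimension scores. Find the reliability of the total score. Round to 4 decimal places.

Var(F+A+D+M+V) = 5 + 2·[0.28 + 0.13 + 0.07 + 0.06 + 0.19 + 0.37 + 0.11 + 0.38 + 0.15 + 0.48] = 5 + 4.44 = 9.44.
Because errors are independent across components, Cov(Tᵢ,Tⱼ) = Cov(Xᵢ,Xⱼ); the off-diagonal part of the true-score variance is the same as above.
True-score variance = [0.86 + 0.74 + 0.82 + 0.70 + 0.80] + 4.44 = 3.92 + 4.44 = 8.36.
Reliability = 8.36 / 9.44 = 0.8856.

0.8856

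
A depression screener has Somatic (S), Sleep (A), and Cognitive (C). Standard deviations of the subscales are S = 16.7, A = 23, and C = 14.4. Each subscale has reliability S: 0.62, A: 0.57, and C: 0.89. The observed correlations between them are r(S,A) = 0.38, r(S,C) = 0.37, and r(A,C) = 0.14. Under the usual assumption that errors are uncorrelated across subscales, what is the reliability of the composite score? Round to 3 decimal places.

0.774

Var(S+A+C) = 16.7² + 23² + 14.4² + 2·[16.7·23·0.38 + 16.7·14.4·0.37 + 23·14.4·0.14] = 1015.25 + 562.607 = 1577.86.
Under uncorrelated errors the observed covariances equal the true-score covariances, so only the own-variance terms attenuate.
True-score variance = [16.7²·0.62 + 23²·0.57 + 14.4²·0.89] + 562.607 = 658.992 + 562.607 = 1221.6.
Reliability = 1221.6 / 1577.86 = 0.774.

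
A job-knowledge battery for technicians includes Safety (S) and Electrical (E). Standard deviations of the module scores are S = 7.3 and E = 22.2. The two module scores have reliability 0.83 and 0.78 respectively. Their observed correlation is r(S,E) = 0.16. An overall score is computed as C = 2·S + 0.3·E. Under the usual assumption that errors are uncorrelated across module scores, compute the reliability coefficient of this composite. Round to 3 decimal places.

0.841

Var(C) = 2²·7.3² + 0.3²·22.2² + 2·[0.6·7.3·22.2·0.16] = 257.516 + 31.1155 = 288.631.
With uncorrelated errors the cross-covariances are all true-score covariance, so they carry over unchanged; only the diagonal terms shrink to ρᵢσᵢ².
True-score variance = [2²·7.3²·0.83 + 0.3²·22.2²·0.78] + 31.1155 = 211.52 + 31.1155 = 242.636.
Reliability = 242.636 / 288.631 = 0.841.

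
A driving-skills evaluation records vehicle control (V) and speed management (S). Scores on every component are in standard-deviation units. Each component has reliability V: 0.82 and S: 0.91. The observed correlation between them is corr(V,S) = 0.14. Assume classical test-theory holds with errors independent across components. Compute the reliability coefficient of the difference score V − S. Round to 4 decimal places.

Var(V−S) = 1 + 1 − 2·0.14 = 2 − 0.28 = 1.72.
Because errors are independent across components, Cov(Tᵢ,Tⱼ) = Cov(Xᵢ,Xⱼ); the off-diagonal part of the true-score variance is the same as above.
True-score variance = [0.82 + 0.91] − 0.28 = 1.73 − 0.28 = 1.45.
Reliability = 1.45 / 1.72 = 0.8430.

0.8430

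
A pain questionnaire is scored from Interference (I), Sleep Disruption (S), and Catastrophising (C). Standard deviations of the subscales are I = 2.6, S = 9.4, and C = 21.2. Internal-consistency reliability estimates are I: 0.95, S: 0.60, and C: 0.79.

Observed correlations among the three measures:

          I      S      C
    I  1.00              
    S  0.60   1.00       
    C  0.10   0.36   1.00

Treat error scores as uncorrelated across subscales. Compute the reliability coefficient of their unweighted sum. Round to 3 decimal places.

0.821

Var(I+S+C) = 2.6² + 9.4² + 21.2² + 2·[2.6·9.4·0.60 + 2.6·21.2·0.10 + 9.4·21.2·0.36] = 544.56 + 183.834 = 728.394.
Because errors are independent across components, Cov(Tᵢ,Tⱼ) = Cov(Xᵢ,Xⱼ); the off-diagonal part of the true-score variance is the same as above.
True-score variance = [2.6²·0.95 + 9.4²·0.60 + 21.2²·0.79] + 183.834 = 414.496 + 183.834 = 598.329.
Reliability = 598.329 / 728.394 = 0.821.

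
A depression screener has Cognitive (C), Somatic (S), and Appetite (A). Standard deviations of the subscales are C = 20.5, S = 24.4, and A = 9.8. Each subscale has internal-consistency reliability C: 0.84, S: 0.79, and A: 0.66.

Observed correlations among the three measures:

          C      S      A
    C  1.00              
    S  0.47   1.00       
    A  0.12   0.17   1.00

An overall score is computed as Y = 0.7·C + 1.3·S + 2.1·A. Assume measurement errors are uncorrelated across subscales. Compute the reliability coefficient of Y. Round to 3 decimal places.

Var(Y) = 0.7²·20.5² + 1.3²·24.4² + 2.1²·9.8² + 2·[0.91·20.5·24.4·0.47 + 1.47·20.5·9.8·0.12 + 2.73·24.4·9.8·0.17] = 1635.62 + 720.7 = 2356.32.
Under uncorrelated errors the observed covariances equal the true-score covariances, so only the own-variance terms attenuate.
True-score variance = [0.7²·20.5²·0.84 + 1.3²·24.4²·0.79 + 2.1²·9.8²·0.66] + 720.7 = 1247.37 + 720.7 = 1968.07.
Reliability = 1968.07 / 2356.32 = 0.835.

0.835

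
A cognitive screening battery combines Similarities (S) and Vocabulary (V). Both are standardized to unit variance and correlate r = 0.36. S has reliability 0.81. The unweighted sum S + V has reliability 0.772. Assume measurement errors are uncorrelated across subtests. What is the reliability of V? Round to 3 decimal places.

0.570

Var(S+V) = 2 + 2·0.36 = 2.720.
True-score variance = ρ_S + ρ_V + 2·0.36, so 0.772 = (0.81 + ρ_V + 0.72) / 2.720.
ρ_V = 0.772·2.720 − 0.81 − 0.72 = 0.570.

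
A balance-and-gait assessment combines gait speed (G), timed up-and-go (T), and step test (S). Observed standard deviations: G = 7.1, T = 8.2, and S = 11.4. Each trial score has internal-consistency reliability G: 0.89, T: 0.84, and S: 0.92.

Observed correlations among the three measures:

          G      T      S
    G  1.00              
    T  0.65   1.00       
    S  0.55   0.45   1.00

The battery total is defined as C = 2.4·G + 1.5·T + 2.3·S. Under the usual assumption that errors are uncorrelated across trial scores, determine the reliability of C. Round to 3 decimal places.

0.949

Var(C) = 2.4²·7.1² + 1.5²·8.2² + 2.3²·11.4² + 2·[3.6·7.1·8.2·0.65 + 5.52·7.1·11.4·0.55 + 3.45·8.2·11.4·0.45] = 1129.14 + 1054.19 = 2183.33.
With uncorrelated errors the cross-covariances are all true-score covariance, so they carry over unchanged; only the diagonal terms shrink to ρᵢσᵢ².
True-score variance = [2.4²·7.1²·0.89 + 1.5²·8.2²·0.84 + 2.3²·11.4²·0.92] + 1054.19 = 1017.99 + 1054.19 = 2072.19.
Reliability = 2072.19 / 2183.33 = 0.949.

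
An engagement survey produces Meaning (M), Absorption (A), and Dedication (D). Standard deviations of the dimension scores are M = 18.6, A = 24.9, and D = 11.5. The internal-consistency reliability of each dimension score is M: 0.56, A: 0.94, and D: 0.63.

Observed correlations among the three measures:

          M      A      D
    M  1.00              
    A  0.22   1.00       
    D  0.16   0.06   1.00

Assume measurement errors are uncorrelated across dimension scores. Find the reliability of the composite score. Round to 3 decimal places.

0.830

Var(M+A+D) = 18.6² + 24.9² + 11.5² + 2·[18.6·24.9·0.22 + 18.6·11.5·0.16 + 24.9·11.5·0.06] = 1098.22 + 306.592 = 1404.81.
Because errors are independent across components, Cov(Tᵢ,Tⱼ) = Cov(Xᵢ,Xⱼ); the off-diagonal part of the true-score variance is the same as above.
True-score variance = [18.6²·0.56 + 24.9²·0.94 + 11.5²·0.63] + 306.592 = 859.864 + 306.592 = 1166.46.
Reliability = 1166.46 / 1404.81 = 0.830.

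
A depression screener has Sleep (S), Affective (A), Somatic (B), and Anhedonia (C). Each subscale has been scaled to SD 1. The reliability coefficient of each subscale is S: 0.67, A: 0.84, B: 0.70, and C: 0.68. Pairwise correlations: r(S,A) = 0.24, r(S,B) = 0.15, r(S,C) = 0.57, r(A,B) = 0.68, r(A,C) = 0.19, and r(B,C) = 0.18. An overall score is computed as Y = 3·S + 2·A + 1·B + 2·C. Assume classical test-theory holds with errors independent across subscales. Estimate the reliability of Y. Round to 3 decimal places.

Var(Y) = 3² + 2² + 1 + 2² + 2·[6·0.24 + 3·0.15 + 6·0.57 + 2·0.68 + 4·0.19 + 2·0.18] = 18 + 15.58 = 33.58.
Because errors are independent across components, Cov(Tᵢ,Tⱼ) = Cov(Xᵢ,Xⱼ); the off-diagonal part of the true-score variance is the same as above.
True-score variance = [3²·0.67 + 2²·0.84 + 0.70 + 2²·0.68] + 15.58 = 12.81 + 15.58 = 28.39.
Reliability = 28.39 / 33.58 = 0.845.

0.845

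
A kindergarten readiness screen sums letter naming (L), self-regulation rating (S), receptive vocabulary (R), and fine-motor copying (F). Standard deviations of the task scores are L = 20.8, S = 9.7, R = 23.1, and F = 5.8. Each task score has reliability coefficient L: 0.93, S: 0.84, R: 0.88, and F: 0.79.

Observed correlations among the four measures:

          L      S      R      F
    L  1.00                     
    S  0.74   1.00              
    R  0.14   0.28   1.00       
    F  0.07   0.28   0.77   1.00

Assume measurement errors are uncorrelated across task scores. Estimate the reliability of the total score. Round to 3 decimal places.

Var(L+S+R+F) = 20.8² + 9.7² + 23.1² + 5.8² + 2·[20.8·9.7·0.74 + 20.8·23.1·0.14 + 20.8·5.8·0.07 + 9.7·23.1·0.28 + 9.7·5.8·0.28 + 23.1·5.8·0.77] = 1093.98 + 813.343 = 1907.32.
Under uncorrelated errors the observed covariances equal the true-score covariances, so only the own-variance terms attenuate.
True-score variance = [20.8²·0.93 + 9.7²·0.84 + 23.1²·0.88 + 5.8²·0.79] + 813.343 = 977.543 + 813.343 = 1790.89.
Reliability = 1790.89 / 1907.32 = 0.939.

0.939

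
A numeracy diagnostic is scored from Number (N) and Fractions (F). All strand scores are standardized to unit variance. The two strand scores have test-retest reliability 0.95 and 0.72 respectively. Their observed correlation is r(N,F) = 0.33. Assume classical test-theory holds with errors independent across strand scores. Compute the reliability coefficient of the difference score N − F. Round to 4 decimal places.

Var(N−F) = 1 + 1 − 2·0.33 = 2 − 0.66 = 1.34.
Because errors are independent across components, Cov(Tᵢ,Tⱼ) = Cov(Xᵢ,Xⱼ); the off-diagonal part of the true-score variance is the same as above.
True-score variance = [0.95 + 0.72] − 0.66 = 1.67 − 0.66 = 1.01.
Reliability = 1.01 / 1.34 = 0.7537.

0.7537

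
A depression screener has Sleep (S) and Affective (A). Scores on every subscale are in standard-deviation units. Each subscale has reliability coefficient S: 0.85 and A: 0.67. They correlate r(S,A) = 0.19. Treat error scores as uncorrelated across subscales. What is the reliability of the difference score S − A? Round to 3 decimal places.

0.704

Var(S−A) = 1 + 1 − 2·0.19 = 2 − 0.38 = 1.62.
Under uncorrelated errors the observed covariances equal the true-score covariances, so only the own-variance terms attenuate.
True-score variance = [0.85 + 0.67] − 0.38 = 1.52 − 0.38 = 1.14.
Reliability = 1.14 / 1.62 = 0.704.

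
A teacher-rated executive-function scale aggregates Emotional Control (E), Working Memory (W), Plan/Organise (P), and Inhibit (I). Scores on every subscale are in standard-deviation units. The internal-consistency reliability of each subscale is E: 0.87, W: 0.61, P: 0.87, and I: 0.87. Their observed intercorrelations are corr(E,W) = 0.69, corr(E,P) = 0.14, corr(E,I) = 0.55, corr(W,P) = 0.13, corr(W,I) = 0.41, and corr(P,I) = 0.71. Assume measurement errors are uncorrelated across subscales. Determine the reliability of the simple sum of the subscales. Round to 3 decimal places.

0.916

Var(E+W+P+I) = 4 + 2·[0.69 + 0.14 + 0.55 + 0.13 + 0.41 + 0.71] = 4 + 5.26 = 9.26.
Under uncorrelated errors the observed covariances equal the true-score covariances, so only the own-variance terms attenuate.
True-score variance = [0.87 + 0.61 + 0.87 + 0.87] + 5.26 = 3.22 + 5.26 = 8.48.
Reliability = 8.48 / 9.26 = 0.916.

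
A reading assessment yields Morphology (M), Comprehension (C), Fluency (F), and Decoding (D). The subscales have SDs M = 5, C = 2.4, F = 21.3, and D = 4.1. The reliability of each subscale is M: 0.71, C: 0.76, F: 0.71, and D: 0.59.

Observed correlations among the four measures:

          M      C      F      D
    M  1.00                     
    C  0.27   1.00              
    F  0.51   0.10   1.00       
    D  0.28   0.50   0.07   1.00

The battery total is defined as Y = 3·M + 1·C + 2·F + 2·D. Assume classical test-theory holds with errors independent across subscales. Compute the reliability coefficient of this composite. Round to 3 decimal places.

Var(Y) = 3²·5² + 2.4² + 2²·21.3² + 2²·4.1² + 2·[3·5·2.4·0.27 + 6·5·21.3·0.51 + 6·5·4.1·0.28 + 2·2.4·21.3·0.10 + 2·2.4·4.1·0.50 + 4·21.3·4.1·0.07] = 2112.76 + 829.133 = 2941.89.
Because errors are independent across components, Cov(Tᵢ,Tⱼ) = Cov(Xᵢ,Xⱼ); the off-diagonal part of the true-score variance is the same as above.
True-score variance = [3²·5²·0.71 + 2.4²·0.76 + 2²·21.3²·0.71 + 2²·4.1²·0.59] + 829.133 = 1492.28 + 829.133 = 2321.41.
Reliability = 2321.41 / 2941.89 = 0.789.

0.789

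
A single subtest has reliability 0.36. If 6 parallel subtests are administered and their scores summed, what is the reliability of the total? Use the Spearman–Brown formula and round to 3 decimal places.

ρ_k = kρ / (1 + (k−1)ρ) = 6·0.36 / (1 + 5·0.36) = 2.160 / 2.800 = 0.771.

0.771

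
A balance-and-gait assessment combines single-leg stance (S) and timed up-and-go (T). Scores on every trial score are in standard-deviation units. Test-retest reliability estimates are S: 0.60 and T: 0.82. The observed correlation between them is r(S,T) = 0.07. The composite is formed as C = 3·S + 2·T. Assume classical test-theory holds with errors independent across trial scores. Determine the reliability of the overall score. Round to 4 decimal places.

0.6879

Var(C) = 3² + 2² + 2·[6·0.07] = 13 + 0.84 = 13.84.
Because errors are independent across components, Cov(Tᵢ,Tⱼ) = Cov(Xᵢ,Xⱼ); the off-diagonal part of the true-score variance is the same as above.
True-score variance = [3²·0.60 + 2²·0.82] + 0.84 = 8.68 + 0.84 = 9.52.
Reliability = 9.52 / 13.84 = 0.6879.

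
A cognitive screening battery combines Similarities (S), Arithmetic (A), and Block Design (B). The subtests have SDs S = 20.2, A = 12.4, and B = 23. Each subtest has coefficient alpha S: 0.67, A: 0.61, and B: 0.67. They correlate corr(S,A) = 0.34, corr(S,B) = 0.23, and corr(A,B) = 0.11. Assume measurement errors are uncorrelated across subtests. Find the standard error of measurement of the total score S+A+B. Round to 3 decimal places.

19.214

Var(total) = 1090.8 + 446.786 = 1537.59.
True-score variance = 721.61 + 446.786 = 1168.4, so reliability = 0.7599.
Error variance = 1537.59 − 1168.4 = 369.19; SEM = √369.19 = 19.214.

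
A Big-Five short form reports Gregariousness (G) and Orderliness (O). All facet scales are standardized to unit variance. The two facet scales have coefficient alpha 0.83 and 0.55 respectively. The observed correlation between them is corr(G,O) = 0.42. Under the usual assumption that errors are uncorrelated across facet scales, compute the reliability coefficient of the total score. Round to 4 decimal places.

0.7817

Var(G+O) = 2 + 2·[0.42] = 2 + 0.84 = 2.84.
Under uncorrelated errors the observed covariances equal the true-score covariances, so only the own-variance terms attenuate.
True-score variance = [0.83 + 0.55] + 0.84 = 1.38 + 0.84 = 2.22.
Reliability = 2.22 / 2.84 = 0.7817.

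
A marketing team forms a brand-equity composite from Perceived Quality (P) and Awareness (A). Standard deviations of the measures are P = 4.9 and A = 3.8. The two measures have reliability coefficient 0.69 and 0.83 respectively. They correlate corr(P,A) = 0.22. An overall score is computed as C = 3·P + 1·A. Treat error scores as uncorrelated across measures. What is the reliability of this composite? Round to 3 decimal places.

0.728

Var(C) = 3²·4.9² + 3.8² + 2·[3·4.9·3.8·0.22] = 230.53 + 24.5784 = 255.108.
With uncorrelated errors the cross-covariances are all true-score covariance, so they carry over unchanged; only the diagonal terms shrink to ρᵢσᵢ².
True-score variance = [3²·4.9²·0.69 + 3.8²·0.83] + 24.5784 = 161.087 + 24.5784 = 185.666.
Reliability = 185.666 / 255.108 = 0.728.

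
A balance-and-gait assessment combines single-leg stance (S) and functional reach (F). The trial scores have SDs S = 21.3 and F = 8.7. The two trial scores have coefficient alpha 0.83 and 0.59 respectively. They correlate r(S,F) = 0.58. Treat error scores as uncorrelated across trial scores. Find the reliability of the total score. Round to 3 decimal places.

0.855

Var(S+F) = 21.3² + 8.7² + 2·[21.3·8.7·0.58] = 529.38 + 214.96 = 744.34.
With uncorrelated errors the cross-covariances are all true-score covariance, so they carry over unchanged; only the diagonal terms shrink to ρᵢσᵢ².
True-score variance = [21.3²·0.83 + 8.7²·0.59] + 214.96 = 421.22 + 214.96 = 636.179.
Reliability = 636.179 / 744.34 = 0.855.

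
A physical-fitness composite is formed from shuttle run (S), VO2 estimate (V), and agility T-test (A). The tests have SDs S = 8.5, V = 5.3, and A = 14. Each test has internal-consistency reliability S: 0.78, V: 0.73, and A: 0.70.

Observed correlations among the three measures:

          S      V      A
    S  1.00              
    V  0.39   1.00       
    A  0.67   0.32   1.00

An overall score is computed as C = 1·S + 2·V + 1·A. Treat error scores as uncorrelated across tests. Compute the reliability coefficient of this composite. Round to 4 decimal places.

0.8511

Var(C) = 8.5² + 2²·5.3² + 14² + 2·[2·8.5·5.3·0.39 + 8.5·14·0.67 + 2·5.3·14·0.32] = 380.61 + 324.714 = 705.324.
With uncorrelated errors the cross-covariances are all true-score covariance, so they carry over unchanged; only the diagonal terms shrink to ρᵢσᵢ².
True-score variance = [8.5²·0.78 + 2²·5.3²·0.73 + 14²·0.70] + 324.714 = 275.578 + 324.714 = 600.292.
Reliability = 600.292 / 705.324 = 0.8511.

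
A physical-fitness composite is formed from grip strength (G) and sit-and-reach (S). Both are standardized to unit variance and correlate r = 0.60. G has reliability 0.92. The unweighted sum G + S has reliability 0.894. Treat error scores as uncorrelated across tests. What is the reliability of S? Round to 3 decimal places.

0.741

Var(G+S) = 2 + 2·0.60 = 3.200.
True-score variance = ρ_G + ρ_S + 2·0.60, so 0.894 = (0.92 + ρ_S + 1.20) / 3.200.
ρ_S = 0.894·3.200 − 0.92 − 1.20 = 0.741.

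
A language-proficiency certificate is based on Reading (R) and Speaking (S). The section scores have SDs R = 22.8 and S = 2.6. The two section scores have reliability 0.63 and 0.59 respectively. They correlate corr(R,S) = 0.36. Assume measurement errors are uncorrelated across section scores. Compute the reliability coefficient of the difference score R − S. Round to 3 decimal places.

0.597

Var(R−S) = 22.8² + 2.6² − 2·22.8·2.6·0.36 = 526.6 − 42.6816 = 483.918.
Under uncorrelated errors the observed covariances equal the true-score covariances, so only the own-variance terms attenuate.
True-score variance = [22.8²·0.63 + 2.6²·0.59] − 42.6816 = 331.488 − 42.6816 = 288.806.
Reliability = 288.806 / 483.918 = 0.597.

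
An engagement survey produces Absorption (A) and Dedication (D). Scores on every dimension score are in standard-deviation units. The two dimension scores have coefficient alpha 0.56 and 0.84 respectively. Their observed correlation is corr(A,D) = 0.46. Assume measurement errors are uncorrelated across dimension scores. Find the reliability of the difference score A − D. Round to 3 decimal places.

0.444

Var(A−D) = 1 + 1 − 2·0.46 = 2 − 0.92 = 1.08.
Under uncorrelated errors the observed covariances equal the true-score covariances, so only the own-variance terms attenuate.
True-score variance = [0.56 + 0.84] − 0.92 = 1.4 − 0.92 = 0.48.
Reliability = 0.48 / 1.08 = 0.444.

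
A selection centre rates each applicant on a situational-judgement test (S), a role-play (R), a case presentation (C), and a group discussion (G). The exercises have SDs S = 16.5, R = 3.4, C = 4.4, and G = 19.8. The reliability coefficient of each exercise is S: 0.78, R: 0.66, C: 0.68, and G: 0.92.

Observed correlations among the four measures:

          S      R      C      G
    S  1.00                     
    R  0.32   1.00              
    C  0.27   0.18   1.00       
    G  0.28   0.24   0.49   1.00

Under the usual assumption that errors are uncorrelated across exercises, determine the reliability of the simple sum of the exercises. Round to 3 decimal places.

0.906

Var(S+R+C+G) = 16.5² + 3.4² + 4.4² + 19.8² + 2·[16.5·3.4·0.32 + 16.5·4.4·0.27 + 16.5·19.8·0.28 + 3.4·4.4·0.18 + 3.4·19.8·0.24 + 4.4·19.8·0.49] = 695.21 + 381.137 = 1076.35.
With uncorrelated errors the cross-covariances are all true-score covariance, so they carry over unchanged; only the diagonal terms shrink to ρᵢσᵢ².
True-score variance = [16.5²·0.78 + 3.4²·0.66 + 4.4²·0.68 + 19.8²·0.92] + 381.137 = 593.826 + 381.137 = 974.963.
Reliability = 974.963 / 1076.35 = 0.906.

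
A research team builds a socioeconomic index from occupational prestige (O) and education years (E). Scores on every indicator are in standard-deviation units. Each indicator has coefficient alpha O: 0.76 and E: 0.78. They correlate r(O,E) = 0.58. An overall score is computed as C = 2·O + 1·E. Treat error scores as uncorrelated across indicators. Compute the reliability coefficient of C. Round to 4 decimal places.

Var(C) = 2² + 1 + 2·[2·0.58] = 5 + 2.32 = 7.32.
Under uncorrelated errors the observed covariances equal the true-score covariances, so only the own-variance terms attenuate.
True-score variance = [2²·0.76 + 0.78] + 2.32 = 3.82 + 2.32 = 6.14.
Reliability = 6.14 / 7.32 = 0.8388.

0.8388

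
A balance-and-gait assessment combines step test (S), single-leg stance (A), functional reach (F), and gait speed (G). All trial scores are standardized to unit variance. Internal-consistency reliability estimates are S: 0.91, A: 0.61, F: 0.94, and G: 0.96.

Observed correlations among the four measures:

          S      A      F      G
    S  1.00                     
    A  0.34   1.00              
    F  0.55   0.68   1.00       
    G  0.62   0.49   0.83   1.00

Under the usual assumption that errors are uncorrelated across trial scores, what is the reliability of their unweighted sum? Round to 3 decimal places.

Var(S+A+F+G) = 4 + 2·[0.34 + 0.55 + 0.62 + 0.68 + 0.49 + 0.83] = 4 + 7.02 = 11.02.
With uncorrelated errors the cross-covariances are all true-score covariance, so they carry over unchanged; only the diagonal terms shrink to ρᵢσᵢ².
True-score variance = [0.91 + 0.61 + 0.94 + 0.96] + 7.02 = 3.42 + 7.02 = 10.44.
Reliability = 10.44 / 11.02 = 0.947.

0.947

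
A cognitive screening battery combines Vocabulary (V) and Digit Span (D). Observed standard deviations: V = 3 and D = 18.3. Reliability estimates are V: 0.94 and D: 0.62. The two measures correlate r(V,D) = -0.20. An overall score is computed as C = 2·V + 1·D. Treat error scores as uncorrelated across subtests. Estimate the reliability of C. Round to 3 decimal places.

0.604

Var(C) = 2²·3² + 18.3² + 2·[2·3·18.3·(-0.20)] = 370.89 − 43.92 = 326.97.
Because errors are independent across components, Cov(Tᵢ,Tⱼ) = Cov(Xᵢ,Xⱼ); the off-diagonal part of the true-score variance is the same as above.
True-score variance = [2²·3²·0.94 + 18.3²·0.62] − 43.92 = 241.472 − 43.92 = 197.552.
Reliability = 197.552 / 326.97 = 0.604.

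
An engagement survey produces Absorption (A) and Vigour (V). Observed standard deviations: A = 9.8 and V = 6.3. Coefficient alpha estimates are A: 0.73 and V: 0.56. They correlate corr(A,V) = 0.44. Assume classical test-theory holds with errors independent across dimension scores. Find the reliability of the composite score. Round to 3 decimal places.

0.772

Var(A+V) = 9.8² + 6.3² + 2·[9.8·6.3·0.44] = 135.73 + 54.3312 = 190.061.
With uncorrelated errors the cross-covariances are all true-score covariance, so they carry over unchanged; only the diagonal terms shrink to ρᵢσᵢ².
True-score variance = [9.8²·0.73 + 6.3²·0.56] + 54.3312 = 92.3356 + 54.3312 = 146.667.
Reliability = 146.667 / 190.061 = 0.772.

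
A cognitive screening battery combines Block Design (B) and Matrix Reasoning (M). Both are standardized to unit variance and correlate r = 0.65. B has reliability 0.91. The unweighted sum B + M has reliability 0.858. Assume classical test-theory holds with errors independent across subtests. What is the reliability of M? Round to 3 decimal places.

0.621

Var(B+M) = 2 + 2·0.65 = 3.300.
True-score variance = ρ_B + ρ_M + 2·0.65, so 0.858 = (0.91 + ρ_M + 1.30) / 3.300.
ρ_M = 0.858·3.300 − 0.91 − 1.30 = 0.621.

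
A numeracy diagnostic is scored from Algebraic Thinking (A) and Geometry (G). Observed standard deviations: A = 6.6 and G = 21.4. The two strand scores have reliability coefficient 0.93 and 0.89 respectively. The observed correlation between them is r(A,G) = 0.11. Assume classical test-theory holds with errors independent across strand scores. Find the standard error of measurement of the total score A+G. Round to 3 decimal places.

Var(total) = 501.52 + 31.0728 = 532.593.
True-score variance = 448.095 + 31.0728 = 479.168, so reliability = 0.8997.
Error variance = 532.593 − 479.168 = 53.4248; SEM = √53.4248 = 7.309.

7.309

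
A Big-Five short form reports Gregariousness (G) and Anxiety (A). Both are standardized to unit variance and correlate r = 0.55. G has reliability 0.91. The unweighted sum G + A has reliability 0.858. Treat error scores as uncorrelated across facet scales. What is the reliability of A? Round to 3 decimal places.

0.650

Var(G+A) = 2 + 2·0.55 = 3.100.
True-score variance = ρ_G + ρ_A + 2·0.55, so 0.858 = (0.91 + ρ_A + 1.10) / 3.100.
ρ_A = 0.858·3.100 − 0.91 − 1.10 = 0.650.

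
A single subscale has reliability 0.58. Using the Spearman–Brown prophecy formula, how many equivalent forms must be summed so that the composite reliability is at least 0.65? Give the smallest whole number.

k ≥ ρ*(1−ρ₁)/(ρ₁(1−ρ*)) = 0.65·0.42 / (0.58·0.35) = 1.345.
Smallest integer k = 2.

2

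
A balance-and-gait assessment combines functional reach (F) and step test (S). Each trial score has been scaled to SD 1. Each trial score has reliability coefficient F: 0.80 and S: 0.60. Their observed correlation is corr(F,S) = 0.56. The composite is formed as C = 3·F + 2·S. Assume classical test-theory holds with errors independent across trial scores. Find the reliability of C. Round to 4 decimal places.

0.8276

Var(C) = 3² + 2² + 2·[6·0.56] = 13 + 6.72 = 19.72.
Because errors are independent across components, Cov(Tᵢ,Tⱼ) = Cov(Xᵢ,Xⱼ); the off-diagonal part of the true-score variance is the same as above.
True-score variance = [3²·0.80 + 2²·0.60] + 6.72 = 9.6 + 6.72 = 16.32.
Reliability = 16.32 / 19.72 = 0.8276.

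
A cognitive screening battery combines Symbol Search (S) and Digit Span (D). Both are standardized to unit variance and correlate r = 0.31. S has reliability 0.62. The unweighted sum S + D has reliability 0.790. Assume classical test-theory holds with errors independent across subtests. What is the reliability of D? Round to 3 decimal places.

0.830

Var(S+D) = 2 + 2·0.31 = 2.620.
True-score variance = ρ_S + ρ_D + 2·0.31, so 0.790 = (0.62 + ρ_D + 0.62) / 2.620.
ρ_D = 0.790·2.620 − 0.62 − 0.62 = 0.830.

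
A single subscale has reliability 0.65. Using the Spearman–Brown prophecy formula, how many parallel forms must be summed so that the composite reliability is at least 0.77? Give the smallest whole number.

k ≥ ρ*(1−ρ₁)/(ρ₁(1−ρ*)) = 0.77·0.35 / (0.65·0.23) = 1.803.
Smallest integer k = 2.

2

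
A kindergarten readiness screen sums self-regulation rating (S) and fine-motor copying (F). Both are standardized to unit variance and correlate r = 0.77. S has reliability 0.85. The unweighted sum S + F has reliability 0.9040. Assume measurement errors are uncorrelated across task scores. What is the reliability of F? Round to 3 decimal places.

0.810

Var(S+F) = 2 + 2·0.77 = 3.540.
True-score variance = ρ_S + ρ_F + 2·0.77, so 0.9040 = (0.85 + ρ_F + 1.54) / 3.540.
ρ_F = 0.9040·3.540 − 0.85 − 1.54 = 0.810.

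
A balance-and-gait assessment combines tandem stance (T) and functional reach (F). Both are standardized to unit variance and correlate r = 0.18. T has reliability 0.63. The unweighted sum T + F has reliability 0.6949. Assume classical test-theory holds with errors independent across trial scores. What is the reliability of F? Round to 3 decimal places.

Var(T+F) = 2 + 2·0.18 = 2.360.
True-score variance = ρ_T + ρ_F + 2·0.18, so 0.6949 = (0.63 + ρ_F + 0.36) / 2.360.
ρ_F = 0.6949·2.360 − 0.63 − 0.36 = 0.650.

0.650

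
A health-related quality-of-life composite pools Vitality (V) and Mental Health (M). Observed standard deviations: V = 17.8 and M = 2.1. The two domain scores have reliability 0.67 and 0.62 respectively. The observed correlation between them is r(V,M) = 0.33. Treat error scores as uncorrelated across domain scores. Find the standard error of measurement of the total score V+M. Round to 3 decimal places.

Var(total) = 321.25 + 24.6708 = 345.921.
True-score variance = 215.017 + 24.6708 = 239.688, so reliability = 0.6929.
Error variance = 345.921 − 239.688 = 106.233; SEM = √106.233 = 10.307.

10.307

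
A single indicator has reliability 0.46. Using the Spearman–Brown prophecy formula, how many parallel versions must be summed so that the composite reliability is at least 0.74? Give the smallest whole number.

k ≥ ρ*(1−ρ₁)/(ρ₁(1−ρ*)) = 0.74·0.54 / (0.46·0.26) = 3.341.
Smallest integer k = 4.

4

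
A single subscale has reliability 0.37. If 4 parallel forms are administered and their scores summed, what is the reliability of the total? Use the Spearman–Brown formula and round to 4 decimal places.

0.7014

ρ_k = kρ / (1 + (k−1)ρ) = 4·0.37 / (1 + 3·0.37) = 1.480 / 2.110 = 0.7014.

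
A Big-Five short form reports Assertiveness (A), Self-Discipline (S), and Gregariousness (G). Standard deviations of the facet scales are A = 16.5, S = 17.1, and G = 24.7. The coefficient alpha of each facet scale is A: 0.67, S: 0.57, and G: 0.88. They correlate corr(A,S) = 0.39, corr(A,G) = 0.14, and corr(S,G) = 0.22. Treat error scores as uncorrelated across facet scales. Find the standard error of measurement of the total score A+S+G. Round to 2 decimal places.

16.99

Var(total) = 1174.75 + 520.034 = 1694.78.
True-score variance = 885.96 + 520.034 = 1405.99, so reliability = 0.8296.
Error variance = 1694.78 − 1405.99 = 288.79; SEM = √288.79 = 16.99.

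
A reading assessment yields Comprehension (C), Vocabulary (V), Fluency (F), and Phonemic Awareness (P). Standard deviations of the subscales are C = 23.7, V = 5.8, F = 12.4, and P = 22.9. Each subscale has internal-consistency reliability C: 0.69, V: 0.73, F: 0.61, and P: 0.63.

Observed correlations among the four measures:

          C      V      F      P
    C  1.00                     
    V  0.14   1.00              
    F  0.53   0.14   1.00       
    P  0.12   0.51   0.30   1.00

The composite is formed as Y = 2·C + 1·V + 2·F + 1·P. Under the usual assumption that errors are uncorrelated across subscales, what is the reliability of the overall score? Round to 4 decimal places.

Var(Y) = 2²·23.7² + 5.8² + 2²·12.4² + 22.9² + 2·[2·23.7·5.8·0.14 + 4·23.7·12.4·0.53 + 2·23.7·22.9·0.12 + 2·5.8·12.4·0.14 + 5.8·22.9·0.51 + 2·12.4·22.9·0.30] = 3419.85 + 2100.04 = 5519.89.
Because errors are independent across components, Cov(Tᵢ,Tⱼ) = Cov(Xᵢ,Xⱼ); the off-diagonal part of the true-score variance is the same as above.
True-score variance = [2²·23.7²·0.69 + 5.8²·0.73 + 2²·12.4²·0.61 + 22.9²·0.63] + 2100.04 = 2280.37 + 2100.04 = 4380.42.
Reliability = 4380.42 / 5519.89 = 0.7936.

0.7936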